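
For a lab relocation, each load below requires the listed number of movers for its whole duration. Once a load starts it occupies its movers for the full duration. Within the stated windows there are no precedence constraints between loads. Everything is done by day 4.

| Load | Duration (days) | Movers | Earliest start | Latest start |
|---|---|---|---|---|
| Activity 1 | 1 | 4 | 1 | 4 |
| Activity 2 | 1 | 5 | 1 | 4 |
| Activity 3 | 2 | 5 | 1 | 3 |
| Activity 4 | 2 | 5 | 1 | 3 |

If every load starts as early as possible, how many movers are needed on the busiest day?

19

Early-start schedule: Activity 1@1, Activity 2@1, Activity 3@1, Activity 4@1.
Load per day: day 1: 19, day 2: 10, day 3: 0, day 4: 0.
Peak is 19.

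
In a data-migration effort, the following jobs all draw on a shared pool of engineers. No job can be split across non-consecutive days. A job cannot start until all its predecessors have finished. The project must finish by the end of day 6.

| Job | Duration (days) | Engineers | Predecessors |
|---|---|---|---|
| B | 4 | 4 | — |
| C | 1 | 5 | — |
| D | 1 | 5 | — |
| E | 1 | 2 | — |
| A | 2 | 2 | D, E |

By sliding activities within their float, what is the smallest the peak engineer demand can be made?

6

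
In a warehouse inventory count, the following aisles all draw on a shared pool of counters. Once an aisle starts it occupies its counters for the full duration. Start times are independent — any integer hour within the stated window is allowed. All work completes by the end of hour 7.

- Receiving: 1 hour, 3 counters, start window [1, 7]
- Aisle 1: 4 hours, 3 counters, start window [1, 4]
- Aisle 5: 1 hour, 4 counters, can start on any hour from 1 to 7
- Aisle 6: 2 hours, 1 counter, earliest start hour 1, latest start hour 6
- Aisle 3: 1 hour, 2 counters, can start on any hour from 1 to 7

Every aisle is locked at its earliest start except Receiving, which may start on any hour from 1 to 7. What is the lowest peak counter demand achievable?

10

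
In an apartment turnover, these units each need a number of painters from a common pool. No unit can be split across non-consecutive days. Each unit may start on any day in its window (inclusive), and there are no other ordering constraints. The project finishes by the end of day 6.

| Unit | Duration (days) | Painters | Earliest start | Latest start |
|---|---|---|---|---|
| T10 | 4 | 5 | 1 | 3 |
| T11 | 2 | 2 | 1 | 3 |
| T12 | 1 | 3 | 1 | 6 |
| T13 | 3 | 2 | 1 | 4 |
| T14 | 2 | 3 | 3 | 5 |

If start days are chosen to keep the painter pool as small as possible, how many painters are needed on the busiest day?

Early-start (T10@1, T11@1, T12@1, T13@1, T14@3) gives peak 12: d1:12  d2:9  d3:10  d4:8  d5:0  d6:0.
Shift T12→6, T13→3, T14→5.
Schedule T10@1, T11@1, T12@6, T13@3, T14@5: d1:7  d2:7  d3:7  d4:7  d5:5  d6:6 — peak 7.
Total painter-days = 39 over 6 days ⇒ peak ≥ ⌈39/6⌉ = 7, so 7 is optimal.

7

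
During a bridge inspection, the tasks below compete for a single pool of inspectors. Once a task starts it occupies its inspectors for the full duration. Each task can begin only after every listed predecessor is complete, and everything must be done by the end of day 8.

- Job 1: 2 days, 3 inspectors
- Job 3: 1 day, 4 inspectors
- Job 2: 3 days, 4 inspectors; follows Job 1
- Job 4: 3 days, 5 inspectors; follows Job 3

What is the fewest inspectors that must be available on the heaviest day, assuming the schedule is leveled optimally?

Early-start (Job 1@1, Job 3@1, Job 2@3, Job 4@2) gives peak 9: d1:7  d2:8  d3:9  d4:9  d5:4  d6:0  d7:0  d8:0.
Shift Job 4→6.
Schedule Job 1@1, Job 3@1, Job 2@3, Job 4@6: d1:7  d2:3  d3:4  d4:4  d5:4  d6:5  d7:5  d8:5 — peak 7.

7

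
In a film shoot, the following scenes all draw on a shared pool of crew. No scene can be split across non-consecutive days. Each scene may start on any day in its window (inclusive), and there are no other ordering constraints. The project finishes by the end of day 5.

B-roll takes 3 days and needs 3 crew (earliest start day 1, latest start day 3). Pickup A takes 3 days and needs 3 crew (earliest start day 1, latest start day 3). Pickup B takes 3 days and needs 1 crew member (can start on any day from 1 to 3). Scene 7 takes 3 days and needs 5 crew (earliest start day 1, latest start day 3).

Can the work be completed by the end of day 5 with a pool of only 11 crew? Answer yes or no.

no

The minimum achievable peak is 12; 11 < 12, so no feasible schedule stays within the cap.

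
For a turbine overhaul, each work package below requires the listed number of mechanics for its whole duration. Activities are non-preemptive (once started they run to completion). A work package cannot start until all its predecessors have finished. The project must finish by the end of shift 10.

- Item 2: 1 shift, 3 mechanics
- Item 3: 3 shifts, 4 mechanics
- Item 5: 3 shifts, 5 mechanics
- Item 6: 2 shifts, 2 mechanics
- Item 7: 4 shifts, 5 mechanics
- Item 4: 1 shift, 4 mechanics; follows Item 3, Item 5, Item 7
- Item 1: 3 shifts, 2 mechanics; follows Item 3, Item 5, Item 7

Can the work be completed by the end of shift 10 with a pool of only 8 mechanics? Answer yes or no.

The minimum achievable peak is 9; 8 < 9, so no feasible schedule stays within the cap.

no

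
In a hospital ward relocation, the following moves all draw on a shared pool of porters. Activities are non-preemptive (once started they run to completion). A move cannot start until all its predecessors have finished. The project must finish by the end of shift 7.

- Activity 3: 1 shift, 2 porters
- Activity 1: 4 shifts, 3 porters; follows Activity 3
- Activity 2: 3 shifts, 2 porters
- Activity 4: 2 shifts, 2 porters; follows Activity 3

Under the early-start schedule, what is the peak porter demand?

Early-start schedule: Activity 3@1, Activity 1@2, Activity 2@1, Activity 4@2.
Load per shift: shift 1: 4, shift 2: 7, shift 3: 7, shift 4: 3, shift 5: 3, shift 6: 0, shift 7: 0.
Peak is 7.

7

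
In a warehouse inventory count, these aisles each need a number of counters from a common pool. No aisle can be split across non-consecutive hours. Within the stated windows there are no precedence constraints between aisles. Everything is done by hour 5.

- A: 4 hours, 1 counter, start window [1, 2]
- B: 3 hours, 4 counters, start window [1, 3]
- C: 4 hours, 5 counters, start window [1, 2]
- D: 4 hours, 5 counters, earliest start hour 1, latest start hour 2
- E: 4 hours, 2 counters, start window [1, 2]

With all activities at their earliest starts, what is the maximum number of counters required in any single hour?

17

Early-start schedule: A@1, B@1, C@1, D@1, E@1.
Load per hour: hour 1: 17, hour 2: 17, hour 3: 17, hour 4: 13, hour 5: 0.
Peak is 17.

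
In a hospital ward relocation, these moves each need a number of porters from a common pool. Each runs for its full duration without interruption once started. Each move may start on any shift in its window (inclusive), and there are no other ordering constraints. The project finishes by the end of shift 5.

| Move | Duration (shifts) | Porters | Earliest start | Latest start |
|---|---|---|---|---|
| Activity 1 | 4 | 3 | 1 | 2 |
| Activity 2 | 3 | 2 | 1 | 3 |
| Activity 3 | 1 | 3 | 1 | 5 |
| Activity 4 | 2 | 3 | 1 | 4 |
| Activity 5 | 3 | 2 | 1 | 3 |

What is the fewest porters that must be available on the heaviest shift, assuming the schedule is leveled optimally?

Early-start (Activity 1@1, Activity 2@1, Activity 3@1, Activity 4@1, Activity 5@1) gives peak 13: s1:13  s2:10  s3:7  s4:3  s5:0.
Shift Activity 3→5, Activity 4→4.
Schedule Activity 1@1, Activity 2@1, Activity 3@5, Activity 4@4, Activity 5@1: s1:7  s2:7  s3:7  s4:6  s5:6 — peak 7.
Total porter-shifts = 33 over 5 shifts ⇒ peak ≥ ⌈33/5⌉ = 7, so 7 is optimal.

7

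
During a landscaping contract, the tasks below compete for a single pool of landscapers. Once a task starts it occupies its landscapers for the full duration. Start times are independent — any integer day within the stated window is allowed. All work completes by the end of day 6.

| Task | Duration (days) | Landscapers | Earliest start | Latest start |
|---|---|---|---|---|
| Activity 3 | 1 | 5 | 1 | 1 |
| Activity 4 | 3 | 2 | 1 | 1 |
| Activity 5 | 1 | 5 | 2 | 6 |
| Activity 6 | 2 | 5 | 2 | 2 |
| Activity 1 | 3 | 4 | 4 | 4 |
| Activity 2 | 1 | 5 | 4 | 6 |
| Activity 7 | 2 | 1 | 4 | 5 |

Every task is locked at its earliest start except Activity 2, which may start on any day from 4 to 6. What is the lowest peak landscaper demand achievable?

12

Activity 2@4: d1:7  d2:12  d3:7  d4:10  d5:5  d6:4 → peak 12
Activity 2@5: d1:7  d2:12  d3:7  d4:5  d5:10  d6:4 → peak 12
Activity 2@6: d1:7  d2:12  d3:7  d4:5  d5:5  d6:9 → peak 12
Best is Activity 2@4, peak 12.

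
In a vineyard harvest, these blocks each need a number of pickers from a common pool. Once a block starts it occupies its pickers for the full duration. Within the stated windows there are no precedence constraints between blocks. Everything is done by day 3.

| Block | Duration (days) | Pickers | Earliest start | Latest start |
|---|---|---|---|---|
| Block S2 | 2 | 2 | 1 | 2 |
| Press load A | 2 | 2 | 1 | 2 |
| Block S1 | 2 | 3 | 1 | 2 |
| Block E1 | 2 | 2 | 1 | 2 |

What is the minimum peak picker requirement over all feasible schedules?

9

Schedule Block S2@1, Press load A@1, Block S1@1, Block E1@1: d1:9  d2:9  d3:0 — peak 9.
No arrangement of the 16 feasible schedules does better.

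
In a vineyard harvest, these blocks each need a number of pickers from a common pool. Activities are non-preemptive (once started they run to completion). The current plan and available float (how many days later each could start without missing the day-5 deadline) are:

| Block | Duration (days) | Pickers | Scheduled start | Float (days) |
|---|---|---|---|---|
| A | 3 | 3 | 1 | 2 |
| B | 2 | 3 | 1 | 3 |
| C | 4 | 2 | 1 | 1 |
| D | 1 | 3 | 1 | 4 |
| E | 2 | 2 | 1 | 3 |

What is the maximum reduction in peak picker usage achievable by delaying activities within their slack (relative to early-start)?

Early-start peak: d1:13  d2:10  d3:5  d4:2  d5:0 ⇒ 13.
Leveled (A@1, B@4, C@1, D@5, E@1): d1:7  d2:7  d3:5  d4:5  d5:6 ⇒ 7.
Reduction 13 − 7 = 6.

6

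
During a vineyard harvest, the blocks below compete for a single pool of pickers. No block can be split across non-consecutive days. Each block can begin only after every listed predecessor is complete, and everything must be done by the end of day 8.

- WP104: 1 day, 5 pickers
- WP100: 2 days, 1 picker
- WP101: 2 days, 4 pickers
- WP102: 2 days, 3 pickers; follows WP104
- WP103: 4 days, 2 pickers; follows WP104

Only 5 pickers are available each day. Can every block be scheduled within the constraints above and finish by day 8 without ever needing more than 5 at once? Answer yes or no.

Schedule WP104@1, WP100@2, WP101@2, WP102@4, WP103@4: d1:5  d2:5  d3:5  d4:5  d5:5  d6:2  d7:2  d8:0 — peak 5 ≤ 5.

yes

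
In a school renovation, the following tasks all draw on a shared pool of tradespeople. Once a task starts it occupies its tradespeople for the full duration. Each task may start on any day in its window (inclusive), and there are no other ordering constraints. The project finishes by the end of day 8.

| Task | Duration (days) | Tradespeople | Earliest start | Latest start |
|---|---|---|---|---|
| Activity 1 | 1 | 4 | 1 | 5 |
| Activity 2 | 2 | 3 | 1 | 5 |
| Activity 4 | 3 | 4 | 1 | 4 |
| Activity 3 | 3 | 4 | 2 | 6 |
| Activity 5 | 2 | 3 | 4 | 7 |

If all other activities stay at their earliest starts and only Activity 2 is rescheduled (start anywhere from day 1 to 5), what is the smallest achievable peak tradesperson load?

Activity 2@1: d1:11  d2:11  d3:8  d4:7  d5:3  d6:0  d7:0  d8:0 → peak 11
Activity 2@2: d1:8  d2:11  d3:11  d4:7  d5:3  d6:0  d7:0  d8:0 → peak 11
Activity 2@3: d1:8  d2:8  d3:11  d4:10  d5:3  d6:0  d7:0  d8:0 → peak 11
Activity 2@4: d1:8  d2:8  d3:8  d4:10  d5:6  d6:0  d7:0  d8:0 → peak 10
Activity 2@5: d1:8  d2:8  d3:8  d4:7  d5:6  d6:3  d7:0  d8:0 → peak 8
Best is Activity 2@5, peak 8.

8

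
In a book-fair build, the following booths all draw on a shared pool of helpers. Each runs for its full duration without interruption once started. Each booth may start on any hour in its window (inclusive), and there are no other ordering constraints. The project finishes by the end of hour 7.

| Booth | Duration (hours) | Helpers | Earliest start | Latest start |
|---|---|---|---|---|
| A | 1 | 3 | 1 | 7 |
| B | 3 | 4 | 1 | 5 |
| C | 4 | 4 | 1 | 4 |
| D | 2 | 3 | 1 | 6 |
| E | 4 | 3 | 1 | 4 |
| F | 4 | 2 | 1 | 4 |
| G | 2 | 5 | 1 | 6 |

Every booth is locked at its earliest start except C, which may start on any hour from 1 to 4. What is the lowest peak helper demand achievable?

C@1: h1:24  h2:21  h3:13  h4:9  h5:0  h6:0  h7:0 → peak 24
C@2: h1:20  h2:21  h3:13  h4:9  h5:4  h6:0  h7:0 → peak 21
C@3: h1:20  h2:17  h3:13  h4:9  h5:4  h6:4  h7:0 → peak 20
C@4: h1:20  h2:17  h3:9  h4:9  h5:4  h6:4  h7:4 → peak 20
Best is C@3, peak 20.

20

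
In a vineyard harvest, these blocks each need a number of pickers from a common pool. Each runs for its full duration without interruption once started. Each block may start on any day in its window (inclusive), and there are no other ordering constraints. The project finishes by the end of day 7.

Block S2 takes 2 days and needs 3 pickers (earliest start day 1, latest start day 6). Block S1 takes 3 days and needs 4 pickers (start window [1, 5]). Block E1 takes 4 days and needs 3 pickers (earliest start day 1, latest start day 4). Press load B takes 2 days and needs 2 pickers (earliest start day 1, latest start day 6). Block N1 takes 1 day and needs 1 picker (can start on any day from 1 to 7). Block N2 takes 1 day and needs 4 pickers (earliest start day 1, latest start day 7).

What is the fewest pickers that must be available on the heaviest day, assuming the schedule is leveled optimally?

7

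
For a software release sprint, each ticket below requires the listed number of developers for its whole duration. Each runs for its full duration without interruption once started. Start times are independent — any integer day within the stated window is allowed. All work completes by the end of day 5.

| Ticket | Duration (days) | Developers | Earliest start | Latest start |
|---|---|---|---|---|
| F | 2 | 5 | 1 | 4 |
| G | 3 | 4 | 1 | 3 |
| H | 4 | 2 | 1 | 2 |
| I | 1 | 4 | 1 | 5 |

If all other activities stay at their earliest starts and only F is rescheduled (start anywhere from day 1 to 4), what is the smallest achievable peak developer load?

10

F@1: d1:15  d2:11  d3:6  d4:2  d5:0 → peak 15
F@2: d1:10  d2:11  d3:11  d4:2  d5:0 → peak 11
F@3: d1:10  d2:6  d3:11  d4:7  d5:0 → peak 11
F@4: d1:10  d2:6  d3:6  d4:7  d5:5 → peak 10
Best is F@4, peak 10.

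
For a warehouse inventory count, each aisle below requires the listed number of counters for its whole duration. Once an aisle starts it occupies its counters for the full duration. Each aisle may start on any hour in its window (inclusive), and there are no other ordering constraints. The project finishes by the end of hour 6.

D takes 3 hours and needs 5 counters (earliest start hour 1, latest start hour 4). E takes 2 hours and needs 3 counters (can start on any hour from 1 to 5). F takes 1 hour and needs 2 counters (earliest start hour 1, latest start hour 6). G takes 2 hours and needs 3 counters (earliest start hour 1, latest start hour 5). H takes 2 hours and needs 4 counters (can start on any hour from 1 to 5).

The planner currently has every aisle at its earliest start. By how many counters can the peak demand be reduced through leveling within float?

Early-start peak: h1:17  h2:15  h3:5  h4:0  h5:0  h6:0 ⇒ 17.
Leveled (D@1, E@1, F@3, G@4, H@4): h1:8  h2:8  h3:7  h4:7  h5:7  h6:0 ⇒ 8.
Reduction 17 − 8 = 9.

9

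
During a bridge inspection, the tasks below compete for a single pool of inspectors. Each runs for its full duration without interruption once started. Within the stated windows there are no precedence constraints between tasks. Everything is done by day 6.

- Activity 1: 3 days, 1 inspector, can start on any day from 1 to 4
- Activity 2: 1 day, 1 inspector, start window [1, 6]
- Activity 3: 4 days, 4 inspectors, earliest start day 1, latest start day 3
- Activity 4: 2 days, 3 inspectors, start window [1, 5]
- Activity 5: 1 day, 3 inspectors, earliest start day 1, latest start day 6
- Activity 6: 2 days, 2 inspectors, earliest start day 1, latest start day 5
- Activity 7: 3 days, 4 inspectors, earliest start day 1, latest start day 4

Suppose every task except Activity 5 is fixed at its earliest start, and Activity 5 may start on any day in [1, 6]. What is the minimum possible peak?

Activity 5@1: d1:18  d2:14  d3:9  d4:4  d5:0  d6:0 → peak 18
Activity 5@2: d1:15  d2:17  d3:9  d4:4  d5:0  d6:0 → peak 17
Activity 5@3: d1:15  d2:14  d3:12  d4:4  d5:0  d6:0 → peak 15
Activity 5@4: d1:15  d2:14  d3:9  d4:7  d5:0  d6:0 → peak 15
Activity 5@5: d1:15  d2:14  d3:9  d4:4  d5:3  d6:0 → peak 15
Activity 5@6: d1:15  d2:14  d3:9  d4:4  d5:0  d6:3 → peak 15
Best is Activity 5@3, peak 15.

15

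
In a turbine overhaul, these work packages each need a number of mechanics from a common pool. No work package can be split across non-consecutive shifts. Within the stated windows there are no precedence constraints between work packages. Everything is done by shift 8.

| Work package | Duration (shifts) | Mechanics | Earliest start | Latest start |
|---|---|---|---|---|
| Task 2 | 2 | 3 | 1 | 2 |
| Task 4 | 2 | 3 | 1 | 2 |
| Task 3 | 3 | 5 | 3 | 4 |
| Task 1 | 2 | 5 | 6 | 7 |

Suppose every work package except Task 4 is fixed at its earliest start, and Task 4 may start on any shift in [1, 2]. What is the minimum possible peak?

6

Task 4@1: s1:6  s2:6  s3:5  s4:5  s5:5  s6:5  s7:5  s8:0 → peak 6
Task 4@2: s1:3  s2:6  s3:8  s4:5  s5:5  s6:5  s7:5  s8:0 → peak 8
Best is Task 4@1, peak 6.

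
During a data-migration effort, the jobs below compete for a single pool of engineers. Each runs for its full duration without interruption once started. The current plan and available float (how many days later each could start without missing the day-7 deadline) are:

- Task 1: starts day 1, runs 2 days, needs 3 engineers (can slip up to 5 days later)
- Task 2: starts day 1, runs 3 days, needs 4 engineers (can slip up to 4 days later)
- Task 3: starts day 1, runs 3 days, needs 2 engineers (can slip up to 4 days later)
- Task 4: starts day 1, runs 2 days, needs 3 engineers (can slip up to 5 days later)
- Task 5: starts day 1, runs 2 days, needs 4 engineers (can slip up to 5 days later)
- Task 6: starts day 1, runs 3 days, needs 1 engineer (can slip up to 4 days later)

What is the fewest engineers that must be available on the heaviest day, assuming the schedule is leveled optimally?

Early-start (Task 1@1, Task 2@1, Task 3@1, Task 4@1, Task 5@1, Task 6@1) gives peak 17: d1:17  d2:17  d3:7  d4:0  d5:0  d6:0  d7:0.
Shift Task 3→3, Task 4→4, Task 5→6, Task 6→3.
Schedule Task 1@1, Task 2@1, Task 3@3, Task 4@4, Task 5@6, Task 6@3: d1:7  d2:7  d3:7  d4:6  d5:6  d6:4  d7:4 — peak 7.

7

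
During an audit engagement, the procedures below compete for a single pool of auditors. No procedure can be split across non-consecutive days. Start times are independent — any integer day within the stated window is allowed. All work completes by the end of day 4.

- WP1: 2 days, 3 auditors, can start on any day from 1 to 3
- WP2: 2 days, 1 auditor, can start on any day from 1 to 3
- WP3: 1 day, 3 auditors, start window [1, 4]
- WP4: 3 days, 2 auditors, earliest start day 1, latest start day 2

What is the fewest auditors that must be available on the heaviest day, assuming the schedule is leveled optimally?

5

Early-start (WP1@1, WP2@1, WP3@1, WP4@1) gives peak 9: d1:9  d2:6  d3:2  d4:0.
Shift WP2→3, WP3→4.
Schedule WP1@1, WP2@3, WP3@4, WP4@1: d1:5  d2:5  d3:3  d4:4 — peak 5.
Total auditor-days = 17 over 4 days ⇒ peak ≥ ⌈17/4⌉ = 5, so 5 is optimal.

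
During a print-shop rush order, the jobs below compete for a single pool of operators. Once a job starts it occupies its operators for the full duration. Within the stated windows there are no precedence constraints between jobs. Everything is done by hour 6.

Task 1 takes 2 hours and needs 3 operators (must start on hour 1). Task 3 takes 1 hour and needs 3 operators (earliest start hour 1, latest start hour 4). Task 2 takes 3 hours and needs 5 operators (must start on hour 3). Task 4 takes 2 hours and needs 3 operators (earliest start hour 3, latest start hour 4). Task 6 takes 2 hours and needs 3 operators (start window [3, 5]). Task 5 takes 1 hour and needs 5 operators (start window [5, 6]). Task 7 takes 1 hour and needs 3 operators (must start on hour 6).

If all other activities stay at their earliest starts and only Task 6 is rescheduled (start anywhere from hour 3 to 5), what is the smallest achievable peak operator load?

Task 6@3: h1:6  h2:3  h3:11  h4:11  h5:10  h6:3 → peak 11
Task 6@4: h1:6  h2:3  h3:8  h4:11  h5:13  h6:3 → peak 13
Task 6@5: h1:6  h2:3  h3:8  h4:8  h5:13  h6:6 → peak 13
Best is Task 6@3, peak 11.

11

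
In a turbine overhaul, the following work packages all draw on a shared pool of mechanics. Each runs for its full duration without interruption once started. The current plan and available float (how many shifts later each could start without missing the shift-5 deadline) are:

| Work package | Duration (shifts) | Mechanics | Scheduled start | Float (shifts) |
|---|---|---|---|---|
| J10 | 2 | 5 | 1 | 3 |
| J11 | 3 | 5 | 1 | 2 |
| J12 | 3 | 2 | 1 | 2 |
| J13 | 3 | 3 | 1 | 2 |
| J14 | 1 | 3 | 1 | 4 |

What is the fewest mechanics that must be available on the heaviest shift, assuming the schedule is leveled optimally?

10

Early-start (J10@1, J11@1, J12@1, J13@1, J14@1) gives peak 18: s1:18  s2:15  s3:10  s4:0  s5:0.
Shift J12→3, J13→3, J14→4.
Schedule J10@1, J11@1, J12@3, J13@3, J14@4: s1:10  s2:10  s3:10  s4:8  s5:5 — peak 10.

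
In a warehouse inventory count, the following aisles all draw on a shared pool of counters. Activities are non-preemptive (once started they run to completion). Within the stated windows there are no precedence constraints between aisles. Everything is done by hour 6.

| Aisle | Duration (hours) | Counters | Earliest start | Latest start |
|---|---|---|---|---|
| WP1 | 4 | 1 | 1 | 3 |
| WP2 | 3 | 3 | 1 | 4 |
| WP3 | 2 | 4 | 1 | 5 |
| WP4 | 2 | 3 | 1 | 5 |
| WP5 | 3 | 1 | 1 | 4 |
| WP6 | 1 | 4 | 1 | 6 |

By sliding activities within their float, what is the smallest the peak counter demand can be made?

6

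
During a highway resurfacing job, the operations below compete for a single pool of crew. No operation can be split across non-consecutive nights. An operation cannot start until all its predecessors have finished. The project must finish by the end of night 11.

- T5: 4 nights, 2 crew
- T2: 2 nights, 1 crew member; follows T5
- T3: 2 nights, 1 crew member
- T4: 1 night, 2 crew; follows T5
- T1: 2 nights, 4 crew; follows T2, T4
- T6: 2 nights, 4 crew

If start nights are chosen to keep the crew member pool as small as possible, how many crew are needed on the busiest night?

Early-start (T5@1, T2@5, T3@1, T4@5, T1@7, T6@1) gives peak 7: n1:7  n2:7  n3:2  n4:2  n5:3  n6:1  n7:4  n8:4  n9:0  n10:0  n11:0.
Shift T6→9.
Schedule T5@1, T2@5, T3@1, T4@5, T1@7, T6@9: n1:3  n2:3  n3:2  n4:2  n5:3  n6:1  n7:4  n8:4  n9:4  n10:4  n11:0 — peak 4.

4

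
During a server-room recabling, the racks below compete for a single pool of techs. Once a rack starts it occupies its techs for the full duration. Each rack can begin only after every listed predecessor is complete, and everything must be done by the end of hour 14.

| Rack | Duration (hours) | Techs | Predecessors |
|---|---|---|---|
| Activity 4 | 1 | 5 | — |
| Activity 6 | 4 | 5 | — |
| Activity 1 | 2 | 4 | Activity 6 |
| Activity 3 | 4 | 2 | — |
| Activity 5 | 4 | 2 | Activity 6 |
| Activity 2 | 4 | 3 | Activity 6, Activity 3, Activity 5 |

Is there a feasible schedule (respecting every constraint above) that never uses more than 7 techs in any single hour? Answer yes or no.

Schedule Activity 4@1, Activity 6@2, Activity 1@6, Activity 3@1, Activity 5@6, Activity 2@10: h1:7  h2:7  h3:7  h4:7  h5:5  h6:6  h7:6  h8:2  h9:2  h10:3  h11:3  h12:3  h13:3  h14:0 — peak 7 ≤ 7.

yes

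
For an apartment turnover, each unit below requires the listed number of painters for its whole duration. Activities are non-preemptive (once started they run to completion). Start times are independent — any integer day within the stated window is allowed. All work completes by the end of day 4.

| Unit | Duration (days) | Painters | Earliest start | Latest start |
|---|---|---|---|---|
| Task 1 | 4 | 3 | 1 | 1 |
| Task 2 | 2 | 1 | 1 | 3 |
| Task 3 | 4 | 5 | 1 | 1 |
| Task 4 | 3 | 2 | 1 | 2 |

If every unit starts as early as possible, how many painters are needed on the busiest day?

Early-start schedule: Task 1@1, Task 2@1, Task 3@1, Task 4@1.
Load per day: day 1: 11, day 2: 11, day 3: 10, day 4: 8.
Peak is 11.

11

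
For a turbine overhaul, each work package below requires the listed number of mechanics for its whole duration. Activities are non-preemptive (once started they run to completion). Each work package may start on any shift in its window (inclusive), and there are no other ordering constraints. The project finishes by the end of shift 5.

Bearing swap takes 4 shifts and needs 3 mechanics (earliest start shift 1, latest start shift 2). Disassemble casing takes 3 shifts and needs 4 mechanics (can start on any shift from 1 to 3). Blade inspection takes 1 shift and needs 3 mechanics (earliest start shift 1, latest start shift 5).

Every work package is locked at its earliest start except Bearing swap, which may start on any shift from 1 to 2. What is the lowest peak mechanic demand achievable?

7

Bearing swap@1: s1:10  s2:7  s3:7  s4:3  s5:0 → peak 10
Bearing swap@2: s1:7  s2:7  s3:7  s4:3  s5:3 → peak 7
Best is Bearing swap@2, peak 7.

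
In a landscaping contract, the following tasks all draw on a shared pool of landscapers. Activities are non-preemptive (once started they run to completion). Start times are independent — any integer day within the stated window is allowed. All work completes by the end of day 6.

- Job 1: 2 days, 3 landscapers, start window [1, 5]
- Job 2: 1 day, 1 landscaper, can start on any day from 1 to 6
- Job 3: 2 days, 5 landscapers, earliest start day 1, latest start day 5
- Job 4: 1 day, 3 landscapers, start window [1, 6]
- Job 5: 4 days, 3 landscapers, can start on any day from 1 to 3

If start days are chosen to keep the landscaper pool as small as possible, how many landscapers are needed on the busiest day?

6

Early-start (Job 1@1, Job 2@1, Job 3@1, Job 4@1, Job 5@1) gives peak 15: d1:15  d2:11  d3:3  d4:3  d5:0  d6:0.
Shift Job 2→3, Job 3→5, Job 4→4.
Schedule Job 1@1, Job 2@3, Job 3@5, Job 4@4, Job 5@1: d1:6  d2:6  d3:4  d4:6  d5:5  d6:5 — peak 6.
Total landscaper-days = 32 over 6 days ⇒ peak ≥ ⌈32/6⌉ = 6, so 6 is optimal.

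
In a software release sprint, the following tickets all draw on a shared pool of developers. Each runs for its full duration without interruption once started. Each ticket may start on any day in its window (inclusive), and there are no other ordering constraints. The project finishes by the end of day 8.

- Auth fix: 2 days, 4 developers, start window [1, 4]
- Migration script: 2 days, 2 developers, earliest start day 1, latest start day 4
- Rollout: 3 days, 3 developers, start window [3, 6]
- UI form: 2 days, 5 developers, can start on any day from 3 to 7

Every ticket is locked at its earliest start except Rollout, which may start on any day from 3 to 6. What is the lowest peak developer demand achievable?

6

Rollout@3: d1:6  d2:6  d3:8  d4:8  d5:3  d6:0  d7:0  d8:0 → peak 8
Rollout@4: d1:6  d2:6  d3:5  d4:8  d5:3  d6:3  d7:0  d8:0 → peak 8
Rollout@5: d1:6  d2:6  d3:5  d4:5  d5:3  d6:3  d7:3  d8:0 → peak 6
Rollout@6: d1:6  d2:6  d3:5  d4:5  d5:0  d6:3  d7:3  d8:3 → peak 6
Best is Rollout@5, peak 6.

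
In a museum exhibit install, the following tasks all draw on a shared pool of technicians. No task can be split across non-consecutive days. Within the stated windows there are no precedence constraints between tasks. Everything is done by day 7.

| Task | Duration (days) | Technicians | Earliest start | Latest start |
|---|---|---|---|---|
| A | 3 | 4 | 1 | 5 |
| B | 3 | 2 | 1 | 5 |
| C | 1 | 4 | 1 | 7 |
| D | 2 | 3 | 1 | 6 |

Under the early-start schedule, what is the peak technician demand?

13

Early-start schedule: A@1, B@1, C@1, D@1.
Load per day: day 1: 13, day 2: 9, day 3: 6, day 4: 0, day 5: 0, day 6: 0, day 7: 0.
Peak is 13.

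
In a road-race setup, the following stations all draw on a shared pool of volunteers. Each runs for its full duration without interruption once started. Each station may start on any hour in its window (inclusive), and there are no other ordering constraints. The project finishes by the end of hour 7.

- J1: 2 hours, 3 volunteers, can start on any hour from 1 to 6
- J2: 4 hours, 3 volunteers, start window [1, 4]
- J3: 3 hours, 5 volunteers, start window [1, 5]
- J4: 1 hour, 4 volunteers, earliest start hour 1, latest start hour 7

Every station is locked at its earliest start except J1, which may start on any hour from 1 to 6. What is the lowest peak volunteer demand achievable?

12

J1@1: h1:15  h2:11  h3:8  h4:3  h5:0  h6:0  h7:0 → peak 15
J1@2: h1:12  h2:11  h3:11  h4:3  h5:0  h6:0  h7:0 → peak 12
J1@3: h1:12  h2:8  h3:11  h4:6  h5:0  h6:0  h7:0 → peak 12
J1@4: h1:12  h2:8  h3:8  h4:6  h5:3  h6:0  h7:0 → peak 12
J1@5: h1:12  h2:8  h3:8  h4:3  h5:3  h6:3  h7:0 → peak 12
J1@6: h1:12  h2:8  h3:8  h4:3  h5:0  h6:3  h7:3 → peak 12
Best is J1@2, peak 12.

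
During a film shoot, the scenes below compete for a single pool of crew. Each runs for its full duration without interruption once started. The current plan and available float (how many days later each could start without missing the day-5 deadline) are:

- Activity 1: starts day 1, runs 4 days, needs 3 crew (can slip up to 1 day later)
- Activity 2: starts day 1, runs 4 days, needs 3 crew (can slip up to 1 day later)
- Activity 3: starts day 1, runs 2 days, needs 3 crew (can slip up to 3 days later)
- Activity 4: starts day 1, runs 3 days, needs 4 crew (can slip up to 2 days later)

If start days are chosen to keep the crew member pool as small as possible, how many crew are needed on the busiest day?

10

Early-start (Activity 1@1, Activity 2@1, Activity 3@1, Activity 4@1) gives peak 13: d1:13  d2:13  d3:10  d4:6  d5:0.
Shift Activity 4→3.
Schedule Activity 1@1, Activity 2@1, Activity 3@1, Activity 4@3: d1:9  d2:9  d3:10  d4:10  d5:4 — peak 10.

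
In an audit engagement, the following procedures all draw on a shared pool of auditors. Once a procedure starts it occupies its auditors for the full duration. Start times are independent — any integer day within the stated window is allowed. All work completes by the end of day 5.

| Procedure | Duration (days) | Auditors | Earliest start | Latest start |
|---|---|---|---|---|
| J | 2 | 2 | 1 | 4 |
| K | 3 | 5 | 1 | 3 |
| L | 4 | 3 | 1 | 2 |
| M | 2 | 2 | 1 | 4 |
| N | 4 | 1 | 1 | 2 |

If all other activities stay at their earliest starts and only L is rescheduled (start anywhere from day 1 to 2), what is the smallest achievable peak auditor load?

L@1: d1:13  d2:13  d3:9  d4:4  d5:0 → peak 13
L@2: d1:10  d2:13  d3:9  d4:4  d5:3 → peak 13
Best is L@1, peak 13.

13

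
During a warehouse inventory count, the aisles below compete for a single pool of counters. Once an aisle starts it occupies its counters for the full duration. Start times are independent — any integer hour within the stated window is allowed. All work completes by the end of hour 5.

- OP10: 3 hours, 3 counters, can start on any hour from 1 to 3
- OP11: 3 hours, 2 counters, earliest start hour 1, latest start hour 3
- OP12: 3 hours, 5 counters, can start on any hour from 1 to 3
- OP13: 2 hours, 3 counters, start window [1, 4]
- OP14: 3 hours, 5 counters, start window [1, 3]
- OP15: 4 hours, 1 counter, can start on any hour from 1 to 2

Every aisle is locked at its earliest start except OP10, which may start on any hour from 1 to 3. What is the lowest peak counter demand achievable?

OP10@1: h1:19  h2:19  h3:16  h4:1  h5:0 → peak 19
OP10@2: h1:16  h2:19  h3:16  h4:4  h5:0 → peak 19
OP10@3: h1:16  h2:16  h3:16  h4:4  h5:3 → peak 16
Best is OP10@3, peak 16.

16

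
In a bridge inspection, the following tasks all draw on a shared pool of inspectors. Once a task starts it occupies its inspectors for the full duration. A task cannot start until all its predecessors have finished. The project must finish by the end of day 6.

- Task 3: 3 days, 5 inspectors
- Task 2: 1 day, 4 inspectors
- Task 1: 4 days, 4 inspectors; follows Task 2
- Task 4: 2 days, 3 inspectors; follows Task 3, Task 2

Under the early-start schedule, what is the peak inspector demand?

9

Early-start schedule: Task 3@1, Task 2@1, Task 1@2, Task 4@4.
Load per day: day 1: 9, day 2: 9, day 3: 9, day 4: 7, day 5: 7, day 6: 0.
Peak is 9.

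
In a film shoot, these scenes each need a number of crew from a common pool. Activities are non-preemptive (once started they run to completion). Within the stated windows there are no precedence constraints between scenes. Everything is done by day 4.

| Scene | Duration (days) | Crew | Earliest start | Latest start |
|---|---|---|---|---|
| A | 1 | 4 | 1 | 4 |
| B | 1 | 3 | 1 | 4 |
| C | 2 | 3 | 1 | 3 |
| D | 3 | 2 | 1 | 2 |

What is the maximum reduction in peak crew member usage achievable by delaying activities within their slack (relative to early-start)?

7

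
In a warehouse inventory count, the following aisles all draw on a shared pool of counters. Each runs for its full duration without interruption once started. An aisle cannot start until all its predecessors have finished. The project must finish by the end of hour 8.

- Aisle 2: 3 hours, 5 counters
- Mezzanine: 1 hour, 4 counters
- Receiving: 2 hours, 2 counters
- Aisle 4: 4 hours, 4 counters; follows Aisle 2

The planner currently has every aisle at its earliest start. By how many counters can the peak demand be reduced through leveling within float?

5

Early-start peak: h1:11  h2:7  h3:5  h4:4  h5:4  h6:4  h7:4  h8:0 ⇒ 11.
Leveled (Aisle 2@1, Mezzanine@4, Receiving@4, Aisle 4@5): h1:5  h2:5  h3:5  h4:6  h5:6  h6:4  h7:4  h8:4 ⇒ 6.
Reduction 11 − 6 = 5.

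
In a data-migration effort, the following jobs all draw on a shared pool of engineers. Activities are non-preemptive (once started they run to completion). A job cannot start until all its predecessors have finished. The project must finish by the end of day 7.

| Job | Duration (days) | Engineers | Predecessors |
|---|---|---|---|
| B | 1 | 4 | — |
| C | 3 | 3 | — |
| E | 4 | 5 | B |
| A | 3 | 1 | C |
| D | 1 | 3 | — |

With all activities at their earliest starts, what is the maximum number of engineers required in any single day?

Early-start schedule: B@1, C@1, E@2, A@4, D@1.
Load per day: day 1: 10, day 2: 8, day 3: 8, day 4: 6, day 5: 6, day 6: 1, day 7: 0.
Peak is 10.

10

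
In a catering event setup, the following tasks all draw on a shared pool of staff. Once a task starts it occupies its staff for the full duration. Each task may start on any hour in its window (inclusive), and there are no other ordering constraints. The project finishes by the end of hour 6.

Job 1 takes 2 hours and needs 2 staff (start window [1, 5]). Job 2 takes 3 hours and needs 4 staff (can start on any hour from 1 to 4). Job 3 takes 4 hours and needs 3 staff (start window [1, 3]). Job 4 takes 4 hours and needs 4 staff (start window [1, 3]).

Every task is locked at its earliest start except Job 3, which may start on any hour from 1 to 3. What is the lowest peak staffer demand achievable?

Job 3@1: h1:13  h2:13  h3:11  h4:7  h5:0  h6:0 → peak 13
Job 3@2: h1:10  h2:13  h3:11  h4:7  h5:3  h6:0 → peak 13
Job 3@3: h1:10  h2:10  h3:11  h4:7  h5:3  h6:3 → peak 11
Best is Job 3@3, peak 11.

11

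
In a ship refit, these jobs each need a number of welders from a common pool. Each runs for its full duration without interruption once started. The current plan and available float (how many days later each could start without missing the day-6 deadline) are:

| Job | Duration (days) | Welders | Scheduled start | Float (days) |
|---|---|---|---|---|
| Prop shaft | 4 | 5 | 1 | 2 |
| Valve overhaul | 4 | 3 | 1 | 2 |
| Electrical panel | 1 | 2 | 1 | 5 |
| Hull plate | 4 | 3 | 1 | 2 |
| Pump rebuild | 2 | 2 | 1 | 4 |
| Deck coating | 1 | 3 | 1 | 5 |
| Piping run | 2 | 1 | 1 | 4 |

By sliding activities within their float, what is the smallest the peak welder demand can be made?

11

Early-start (Prop shaft@1, Valve overhaul@1, Electrical panel@1, Hull plate@1, Pump rebuild@1, Deck coating@1, Piping run@1) gives peak 19: d1:19  d2:14  d3:11  d4:11  d5:0  d6:0.
Shift Hull plate→2, Pump rebuild→5, Deck coating→5, Piping run→5.
Schedule Prop shaft@1, Valve overhaul@1, Electrical panel@1, Hull plate@2, Pump rebuild@5, Deck coating@5, Piping run@5: d1:10  d2:11  d3:11  d4:11  d5:9  d6:3 — peak 11.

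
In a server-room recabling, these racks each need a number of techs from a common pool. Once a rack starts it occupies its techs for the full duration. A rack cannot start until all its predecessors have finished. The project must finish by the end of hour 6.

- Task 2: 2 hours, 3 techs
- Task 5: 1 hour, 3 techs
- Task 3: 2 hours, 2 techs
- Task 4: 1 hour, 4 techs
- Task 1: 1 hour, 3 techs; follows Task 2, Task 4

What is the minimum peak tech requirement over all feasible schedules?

5

Early-start (Task 2@1, Task 5@1, Task 3@1, Task 4@1, Task 1@3) gives peak 12: h1:12  h2:5  h3:3  h4:0  h5:0  h6:0.
Shift Task 5→3, Task 4→4, Task 1→5.
Schedule Task 2@1, Task 5@3, Task 3@1, Task 4@4, Task 1@5: h1:5  h2:5  h3:3  h4:4  h5:3  h6:0 — peak 5.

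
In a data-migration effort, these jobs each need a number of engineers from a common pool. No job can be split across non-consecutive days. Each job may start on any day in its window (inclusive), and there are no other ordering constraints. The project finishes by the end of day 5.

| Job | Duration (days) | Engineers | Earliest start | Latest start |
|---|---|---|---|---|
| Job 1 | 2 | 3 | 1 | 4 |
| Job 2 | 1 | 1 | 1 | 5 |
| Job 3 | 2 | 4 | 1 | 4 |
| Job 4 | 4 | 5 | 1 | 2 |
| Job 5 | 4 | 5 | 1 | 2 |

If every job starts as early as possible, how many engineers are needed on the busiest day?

Early-start schedule: Job 1@1, Job 2@1, Job 3@1, Job 4@1, Job 5@1.
Load per day: day 1: 18, day 2: 17, day 3: 10, day 4: 10, day 5: 0.
Peak is 18.

18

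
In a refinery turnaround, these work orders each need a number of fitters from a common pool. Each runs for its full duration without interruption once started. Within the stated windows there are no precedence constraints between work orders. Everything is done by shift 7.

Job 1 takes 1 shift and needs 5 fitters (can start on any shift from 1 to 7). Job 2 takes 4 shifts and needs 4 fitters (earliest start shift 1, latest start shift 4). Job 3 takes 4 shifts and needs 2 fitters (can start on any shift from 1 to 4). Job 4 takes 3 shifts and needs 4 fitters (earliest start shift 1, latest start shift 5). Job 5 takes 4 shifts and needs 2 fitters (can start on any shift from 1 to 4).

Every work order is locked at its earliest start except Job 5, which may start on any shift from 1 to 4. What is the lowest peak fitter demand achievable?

Job 5@1: s1:17  s2:12  s3:12  s4:8  s5:0  s6:0  s7:0 → peak 17
Job 5@2: s1:15  s2:12  s3:12  s4:8  s5:2  s6:0  s7:0 → peak 15
Job 5@3: s1:15  s2:10  s3:12  s4:8  s5:2  s6:2  s7:0 → peak 15
Job 5@4: s1:15  s2:10  s3:10  s4:8  s5:2  s6:2  s7:2 → peak 15
Best is Job 5@2, peak 15.

15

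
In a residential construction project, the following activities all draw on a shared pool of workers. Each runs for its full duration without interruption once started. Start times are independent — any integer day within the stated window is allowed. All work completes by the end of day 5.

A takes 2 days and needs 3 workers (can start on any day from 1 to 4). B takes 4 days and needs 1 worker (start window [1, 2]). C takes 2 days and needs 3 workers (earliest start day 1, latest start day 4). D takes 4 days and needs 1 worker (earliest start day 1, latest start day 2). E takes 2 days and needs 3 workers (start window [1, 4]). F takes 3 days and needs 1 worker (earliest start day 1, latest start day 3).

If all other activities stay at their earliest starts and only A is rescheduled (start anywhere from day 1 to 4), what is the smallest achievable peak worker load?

9

A@1: d1:12  d2:12  d3:3  d4:2  d5:0 → peak 12
A@2: d1:9  d2:12  d3:6  d4:2  d5:0 → peak 12
A@3: d1:9  d2:9  d3:6  d4:5  d5:0 → peak 9
A@4: d1:9  d2:9  d3:3  d4:5  d5:3 → peak 9
Best is A@3, peak 9.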